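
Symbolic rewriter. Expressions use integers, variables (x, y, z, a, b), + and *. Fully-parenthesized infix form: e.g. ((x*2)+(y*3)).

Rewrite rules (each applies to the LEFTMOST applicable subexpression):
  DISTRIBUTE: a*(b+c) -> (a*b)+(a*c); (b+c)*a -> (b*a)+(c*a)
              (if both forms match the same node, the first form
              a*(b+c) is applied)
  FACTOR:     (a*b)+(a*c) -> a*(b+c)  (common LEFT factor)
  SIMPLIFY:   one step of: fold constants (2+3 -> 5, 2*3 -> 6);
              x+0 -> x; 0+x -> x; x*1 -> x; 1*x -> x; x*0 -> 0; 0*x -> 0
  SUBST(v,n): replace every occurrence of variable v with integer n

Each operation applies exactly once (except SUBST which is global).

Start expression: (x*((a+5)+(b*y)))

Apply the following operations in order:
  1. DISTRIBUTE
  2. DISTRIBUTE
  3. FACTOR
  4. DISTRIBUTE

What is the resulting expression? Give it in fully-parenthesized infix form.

Answer: (((x*a)+(x*5))+(x*(b*y)))

Derivation:
Start: (x*((a+5)+(b*y)))
Apply DISTRIBUTE at root (target: (x*((a+5)+(b*y)))): (x*((a+5)+(b*y))) -> ((x*(a+5))+(x*(b*y)))
Apply DISTRIBUTE at L (target: (x*(a+5))): ((x*(a+5))+(x*(b*y))) -> (((x*a)+(x*5))+(x*(b*y)))
Apply FACTOR at L (target: ((x*a)+(x*5))): (((x*a)+(x*5))+(x*(b*y))) -> ((x*(a+5))+(x*(b*y)))
Apply DISTRIBUTE at L (target: (x*(a+5))): ((x*(a+5))+(x*(b*y))) -> (((x*a)+(x*5))+(x*(b*y)))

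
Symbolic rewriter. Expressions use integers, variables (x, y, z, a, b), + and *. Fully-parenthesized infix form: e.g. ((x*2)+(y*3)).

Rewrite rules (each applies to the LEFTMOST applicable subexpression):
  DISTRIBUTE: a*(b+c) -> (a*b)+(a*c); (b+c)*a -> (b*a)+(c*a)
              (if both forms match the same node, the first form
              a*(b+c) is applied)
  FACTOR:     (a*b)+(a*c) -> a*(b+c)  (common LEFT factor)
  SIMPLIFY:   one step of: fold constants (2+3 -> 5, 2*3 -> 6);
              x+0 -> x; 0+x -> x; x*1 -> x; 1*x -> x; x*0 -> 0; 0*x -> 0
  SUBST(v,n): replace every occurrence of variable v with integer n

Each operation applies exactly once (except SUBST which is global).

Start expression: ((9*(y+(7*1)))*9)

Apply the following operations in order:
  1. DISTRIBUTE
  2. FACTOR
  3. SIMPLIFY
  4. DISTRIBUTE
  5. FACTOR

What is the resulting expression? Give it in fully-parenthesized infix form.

Start: ((9*(y+(7*1)))*9)
Apply DISTRIBUTE at L (target: (9*(y+(7*1)))): ((9*(y+(7*1)))*9) -> (((9*y)+(9*(7*1)))*9)
Apply FACTOR at L (target: ((9*y)+(9*(7*1)))): (((9*y)+(9*(7*1)))*9) -> ((9*(y+(7*1)))*9)
Apply SIMPLIFY at LRR (target: (7*1)): ((9*(y+(7*1)))*9) -> ((9*(y+7))*9)
Apply DISTRIBUTE at L (target: (9*(y+7))): ((9*(y+7))*9) -> (((9*y)+(9*7))*9)
Apply FACTOR at L (target: ((9*y)+(9*7))): (((9*y)+(9*7))*9) -> ((9*(y+7))*9)

Answer: ((9*(y+7))*9)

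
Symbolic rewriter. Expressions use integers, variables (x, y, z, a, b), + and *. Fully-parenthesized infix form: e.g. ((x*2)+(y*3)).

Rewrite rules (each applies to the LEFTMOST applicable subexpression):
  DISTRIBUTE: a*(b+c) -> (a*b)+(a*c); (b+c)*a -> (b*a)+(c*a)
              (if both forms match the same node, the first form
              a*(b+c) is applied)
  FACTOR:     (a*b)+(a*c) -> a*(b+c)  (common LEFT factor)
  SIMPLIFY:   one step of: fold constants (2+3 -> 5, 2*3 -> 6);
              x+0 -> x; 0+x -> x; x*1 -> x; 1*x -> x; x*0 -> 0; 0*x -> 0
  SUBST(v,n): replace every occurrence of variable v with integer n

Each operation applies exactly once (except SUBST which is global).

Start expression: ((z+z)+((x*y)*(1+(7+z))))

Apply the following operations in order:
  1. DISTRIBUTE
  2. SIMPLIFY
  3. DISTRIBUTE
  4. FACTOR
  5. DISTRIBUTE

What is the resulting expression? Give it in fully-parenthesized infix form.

Start: ((z+z)+((x*y)*(1+(7+z))))
Apply DISTRIBUTE at R (target: ((x*y)*(1+(7+z)))): ((z+z)+((x*y)*(1+(7+z)))) -> ((z+z)+(((x*y)*1)+((x*y)*(7+z))))
Apply SIMPLIFY at RL (target: ((x*y)*1)): ((z+z)+(((x*y)*1)+((x*y)*(7+z)))) -> ((z+z)+((x*y)+((x*y)*(7+z))))
Apply DISTRIBUTE at RR (target: ((x*y)*(7+z))): ((z+z)+((x*y)+((x*y)*(7+z)))) -> ((z+z)+((x*y)+(((x*y)*7)+((x*y)*z))))
Apply FACTOR at RR (target: (((x*y)*7)+((x*y)*z))): ((z+z)+((x*y)+(((x*y)*7)+((x*y)*z)))) -> ((z+z)+((x*y)+((x*y)*(7+z))))
Apply DISTRIBUTE at RR (target: ((x*y)*(7+z))): ((z+z)+((x*y)+((x*y)*(7+z)))) -> ((z+z)+((x*y)+(((x*y)*7)+((x*y)*z))))

Answer: ((z+z)+((x*y)+(((x*y)*7)+((x*y)*z))))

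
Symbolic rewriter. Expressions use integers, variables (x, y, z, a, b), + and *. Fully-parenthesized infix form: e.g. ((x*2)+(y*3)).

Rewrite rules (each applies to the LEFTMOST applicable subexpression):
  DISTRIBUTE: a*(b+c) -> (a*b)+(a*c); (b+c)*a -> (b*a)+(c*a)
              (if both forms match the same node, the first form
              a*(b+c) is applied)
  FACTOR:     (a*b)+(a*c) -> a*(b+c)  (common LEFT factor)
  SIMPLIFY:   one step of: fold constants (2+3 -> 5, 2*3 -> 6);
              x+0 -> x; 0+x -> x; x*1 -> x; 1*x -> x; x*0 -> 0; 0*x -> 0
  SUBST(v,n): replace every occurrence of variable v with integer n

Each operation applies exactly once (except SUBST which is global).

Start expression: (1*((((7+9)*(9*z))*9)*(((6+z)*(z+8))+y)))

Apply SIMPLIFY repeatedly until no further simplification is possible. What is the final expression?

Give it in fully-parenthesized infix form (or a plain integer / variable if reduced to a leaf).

Answer: (((16*(9*z))*9)*(((6+z)*(z+8))+y))

Derivation:
Start: (1*((((7+9)*(9*z))*9)*(((6+z)*(z+8))+y)))
Step 1: at root: (1*((((7+9)*(9*z))*9)*(((6+z)*(z+8))+y))) -> ((((7+9)*(9*z))*9)*(((6+z)*(z+8))+y)); overall: (1*((((7+9)*(9*z))*9)*(((6+z)*(z+8))+y))) -> ((((7+9)*(9*z))*9)*(((6+z)*(z+8))+y))
Step 2: at LLL: (7+9) -> 16; overall: ((((7+9)*(9*z))*9)*(((6+z)*(z+8))+y)) -> (((16*(9*z))*9)*(((6+z)*(z+8))+y))
Fixed point: (((16*(9*z))*9)*(((6+z)*(z+8))+y))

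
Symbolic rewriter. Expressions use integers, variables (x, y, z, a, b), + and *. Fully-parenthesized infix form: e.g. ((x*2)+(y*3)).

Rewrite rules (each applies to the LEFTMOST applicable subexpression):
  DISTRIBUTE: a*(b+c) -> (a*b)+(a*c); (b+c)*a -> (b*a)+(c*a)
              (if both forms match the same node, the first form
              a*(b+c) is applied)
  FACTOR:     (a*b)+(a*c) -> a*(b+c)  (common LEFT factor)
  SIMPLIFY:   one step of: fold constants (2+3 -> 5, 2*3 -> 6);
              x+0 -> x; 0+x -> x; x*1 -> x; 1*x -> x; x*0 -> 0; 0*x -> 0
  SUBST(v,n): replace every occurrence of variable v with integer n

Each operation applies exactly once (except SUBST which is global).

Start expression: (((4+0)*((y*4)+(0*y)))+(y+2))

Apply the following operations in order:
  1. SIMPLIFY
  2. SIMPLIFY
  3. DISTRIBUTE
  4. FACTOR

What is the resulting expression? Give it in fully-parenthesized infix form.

Start: (((4+0)*((y*4)+(0*y)))+(y+2))
Apply SIMPLIFY at LL (target: (4+0)): (((4+0)*((y*4)+(0*y)))+(y+2)) -> ((4*((y*4)+(0*y)))+(y+2))
Apply SIMPLIFY at LRR (target: (0*y)): ((4*((y*4)+(0*y)))+(y+2)) -> ((4*((y*4)+0))+(y+2))
Apply DISTRIBUTE at L (target: (4*((y*4)+0))): ((4*((y*4)+0))+(y+2)) -> (((4*(y*4))+(4*0))+(y+2))
Apply FACTOR at L (target: ((4*(y*4))+(4*0))): (((4*(y*4))+(4*0))+(y+2)) -> ((4*((y*4)+0))+(y+2))

Answer: ((4*((y*4)+0))+(y+2))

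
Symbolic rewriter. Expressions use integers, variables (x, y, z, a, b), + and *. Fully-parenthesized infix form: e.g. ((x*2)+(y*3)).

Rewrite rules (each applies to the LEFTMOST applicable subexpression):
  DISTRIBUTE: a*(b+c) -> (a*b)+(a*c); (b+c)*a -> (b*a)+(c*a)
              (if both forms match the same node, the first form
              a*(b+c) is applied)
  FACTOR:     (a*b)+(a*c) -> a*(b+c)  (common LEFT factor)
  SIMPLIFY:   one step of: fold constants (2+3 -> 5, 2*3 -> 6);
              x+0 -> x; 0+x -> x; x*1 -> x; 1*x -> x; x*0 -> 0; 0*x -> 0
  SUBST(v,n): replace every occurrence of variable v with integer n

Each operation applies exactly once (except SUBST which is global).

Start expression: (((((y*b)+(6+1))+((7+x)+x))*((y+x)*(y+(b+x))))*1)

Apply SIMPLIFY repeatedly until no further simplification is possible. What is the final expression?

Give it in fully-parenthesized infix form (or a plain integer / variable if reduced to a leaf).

Answer: ((((y*b)+7)+((7+x)+x))*((y+x)*(y+(b+x))))

Derivation:
Start: (((((y*b)+(6+1))+((7+x)+x))*((y+x)*(y+(b+x))))*1)
Step 1: at root: (((((y*b)+(6+1))+((7+x)+x))*((y+x)*(y+(b+x))))*1) -> ((((y*b)+(6+1))+((7+x)+x))*((y+x)*(y+(b+x)))); overall: (((((y*b)+(6+1))+((7+x)+x))*((y+x)*(y+(b+x))))*1) -> ((((y*b)+(6+1))+((7+x)+x))*((y+x)*(y+(b+x))))
Step 2: at LLR: (6+1) -> 7; overall: ((((y*b)+(6+1))+((7+x)+x))*((y+x)*(y+(b+x)))) -> ((((y*b)+7)+((7+x)+x))*((y+x)*(y+(b+x))))
Fixed point: ((((y*b)+7)+((7+x)+x))*((y+x)*(y+(b+x))))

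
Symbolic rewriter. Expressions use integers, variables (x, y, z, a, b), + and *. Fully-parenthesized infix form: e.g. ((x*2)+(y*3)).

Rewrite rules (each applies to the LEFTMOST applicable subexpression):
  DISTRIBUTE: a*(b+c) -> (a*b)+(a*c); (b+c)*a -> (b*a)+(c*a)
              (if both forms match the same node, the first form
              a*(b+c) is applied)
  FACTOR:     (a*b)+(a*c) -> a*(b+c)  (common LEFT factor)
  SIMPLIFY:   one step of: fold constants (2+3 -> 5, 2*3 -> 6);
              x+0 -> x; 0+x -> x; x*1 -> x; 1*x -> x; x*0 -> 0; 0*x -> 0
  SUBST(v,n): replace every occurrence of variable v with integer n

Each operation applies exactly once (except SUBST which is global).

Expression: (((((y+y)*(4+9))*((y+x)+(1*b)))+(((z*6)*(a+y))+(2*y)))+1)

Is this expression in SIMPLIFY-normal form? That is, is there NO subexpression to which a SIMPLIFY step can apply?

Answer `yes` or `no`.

Expression: (((((y+y)*(4+9))*((y+x)+(1*b)))+(((z*6)*(a+y))+(2*y)))+1)
Scanning for simplifiable subexpressions (pre-order)...
  at root: (((((y+y)*(4+9))*((y+x)+(1*b)))+(((z*6)*(a+y))+(2*y)))+1) (not simplifiable)
  at L: ((((y+y)*(4+9))*((y+x)+(1*b)))+(((z*6)*(a+y))+(2*y))) (not simplifiable)
  at LL: (((y+y)*(4+9))*((y+x)+(1*b))) (not simplifiable)
  at LLL: ((y+y)*(4+9)) (not simplifiable)
  at LLLL: (y+y) (not simplifiable)
  at LLLR: (4+9) (SIMPLIFIABLE)
  at LLR: ((y+x)+(1*b)) (not simplifiable)
  at LLRL: (y+x) (not simplifiable)
  at LLRR: (1*b) (SIMPLIFIABLE)
  at LR: (((z*6)*(a+y))+(2*y)) (not simplifiable)
  at LRL: ((z*6)*(a+y)) (not simplifiable)
  at LRLL: (z*6) (not simplifiable)
  at LRLR: (a+y) (not simplifiable)
  at LRR: (2*y) (not simplifiable)
Found simplifiable subexpr at path LLLR: (4+9)
One SIMPLIFY step would give: (((((y+y)*13)*((y+x)+(1*b)))+(((z*6)*(a+y))+(2*y)))+1)
-> NOT in normal form.

Answer: no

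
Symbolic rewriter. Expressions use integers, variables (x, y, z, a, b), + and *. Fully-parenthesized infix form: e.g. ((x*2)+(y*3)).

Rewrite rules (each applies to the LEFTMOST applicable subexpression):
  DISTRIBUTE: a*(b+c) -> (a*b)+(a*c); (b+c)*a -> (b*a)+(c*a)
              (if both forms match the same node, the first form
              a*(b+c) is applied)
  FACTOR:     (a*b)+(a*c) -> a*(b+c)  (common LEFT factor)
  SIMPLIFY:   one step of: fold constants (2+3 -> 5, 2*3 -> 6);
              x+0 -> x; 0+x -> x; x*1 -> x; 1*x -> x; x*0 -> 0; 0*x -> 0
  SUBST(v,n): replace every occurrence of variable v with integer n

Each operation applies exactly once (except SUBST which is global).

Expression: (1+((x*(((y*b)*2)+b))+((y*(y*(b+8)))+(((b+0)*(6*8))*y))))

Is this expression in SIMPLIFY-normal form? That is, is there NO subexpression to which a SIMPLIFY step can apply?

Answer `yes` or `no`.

Answer: no

Derivation:
Expression: (1+((x*(((y*b)*2)+b))+((y*(y*(b+8)))+(((b+0)*(6*8))*y))))
Scanning for simplifiable subexpressions (pre-order)...
  at root: (1+((x*(((y*b)*2)+b))+((y*(y*(b+8)))+(((b+0)*(6*8))*y)))) (not simplifiable)
  at R: ((x*(((y*b)*2)+b))+((y*(y*(b+8)))+(((b+0)*(6*8))*y))) (not simplifiable)
  at RL: (x*(((y*b)*2)+b)) (not simplifiable)
  at RLR: (((y*b)*2)+b) (not simplifiable)
  at RLRL: ((y*b)*2) (not simplifiable)
  at RLRLL: (y*b) (not simplifiable)
  at RR: ((y*(y*(b+8)))+(((b+0)*(6*8))*y)) (not simplifiable)
  at RRL: (y*(y*(b+8))) (not simplifiable)
  at RRLR: (y*(b+8)) (not simplifiable)
  at RRLRR: (b+8) (not simplifiable)
  at RRR: (((b+0)*(6*8))*y) (not simplifiable)
  at RRRL: ((b+0)*(6*8)) (not simplifiable)
  at RRRLL: (b+0) (SIMPLIFIABLE)
  at RRRLR: (6*8) (SIMPLIFIABLE)
Found simplifiable subexpr at path RRRLL: (b+0)
One SIMPLIFY step would give: (1+((x*(((y*b)*2)+b))+((y*(y*(b+8)))+((b*(6*8))*y))))
-> NOT in normal form.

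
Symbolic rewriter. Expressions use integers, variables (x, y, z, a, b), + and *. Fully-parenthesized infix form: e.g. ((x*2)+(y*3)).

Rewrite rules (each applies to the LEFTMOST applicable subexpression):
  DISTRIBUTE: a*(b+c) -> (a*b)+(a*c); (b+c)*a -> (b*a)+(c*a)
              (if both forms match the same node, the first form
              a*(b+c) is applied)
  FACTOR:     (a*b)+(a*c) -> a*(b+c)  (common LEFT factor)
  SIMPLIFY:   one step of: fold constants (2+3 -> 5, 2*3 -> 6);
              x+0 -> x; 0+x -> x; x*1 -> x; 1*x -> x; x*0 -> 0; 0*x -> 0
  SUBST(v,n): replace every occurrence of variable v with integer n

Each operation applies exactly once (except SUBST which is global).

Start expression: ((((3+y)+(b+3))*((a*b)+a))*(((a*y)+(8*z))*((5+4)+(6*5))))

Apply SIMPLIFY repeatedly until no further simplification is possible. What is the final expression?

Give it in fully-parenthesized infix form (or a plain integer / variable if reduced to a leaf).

Answer: ((((3+y)+(b+3))*((a*b)+a))*(((a*y)+(8*z))*39))

Derivation:
Start: ((((3+y)+(b+3))*((a*b)+a))*(((a*y)+(8*z))*((5+4)+(6*5))))
Step 1: at RRL: (5+4) -> 9; overall: ((((3+y)+(b+3))*((a*b)+a))*(((a*y)+(8*z))*((5+4)+(6*5)))) -> ((((3+y)+(b+3))*((a*b)+a))*(((a*y)+(8*z))*(9+(6*5))))
Step 2: at RRR: (6*5) -> 30; overall: ((((3+y)+(b+3))*((a*b)+a))*(((a*y)+(8*z))*(9+(6*5)))) -> ((((3+y)+(b+3))*((a*b)+a))*(((a*y)+(8*z))*(9+30)))
Step 3: at RR: (9+30) -> 39; overall: ((((3+y)+(b+3))*((a*b)+a))*(((a*y)+(8*z))*(9+30))) -> ((((3+y)+(b+3))*((a*b)+a))*(((a*y)+(8*z))*39))
Fixed point: ((((3+y)+(b+3))*((a*b)+a))*(((a*y)+(8*z))*39))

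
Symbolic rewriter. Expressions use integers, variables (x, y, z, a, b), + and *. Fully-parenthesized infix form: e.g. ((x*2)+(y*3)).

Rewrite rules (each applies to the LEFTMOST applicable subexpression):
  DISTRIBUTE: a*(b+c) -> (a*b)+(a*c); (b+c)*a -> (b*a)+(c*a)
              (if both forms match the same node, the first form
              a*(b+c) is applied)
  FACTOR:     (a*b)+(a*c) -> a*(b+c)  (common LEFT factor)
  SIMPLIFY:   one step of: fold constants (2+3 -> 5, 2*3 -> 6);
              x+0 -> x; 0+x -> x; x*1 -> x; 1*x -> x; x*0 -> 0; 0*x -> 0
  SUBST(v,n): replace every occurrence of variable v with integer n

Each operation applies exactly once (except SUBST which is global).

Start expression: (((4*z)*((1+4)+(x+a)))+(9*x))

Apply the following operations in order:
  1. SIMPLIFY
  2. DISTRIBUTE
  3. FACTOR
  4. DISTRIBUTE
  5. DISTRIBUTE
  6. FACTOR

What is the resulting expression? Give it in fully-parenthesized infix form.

Start: (((4*z)*((1+4)+(x+a)))+(9*x))
Apply SIMPLIFY at LRL (target: (1+4)): (((4*z)*((1+4)+(x+a)))+(9*x)) -> (((4*z)*(5+(x+a)))+(9*x))
Apply DISTRIBUTE at L (target: ((4*z)*(5+(x+a)))): (((4*z)*(5+(x+a)))+(9*x)) -> ((((4*z)*5)+((4*z)*(x+a)))+(9*x))
Apply FACTOR at L (target: (((4*z)*5)+((4*z)*(x+a)))): ((((4*z)*5)+((4*z)*(x+a)))+(9*x)) -> (((4*z)*(5+(x+a)))+(9*x))
Apply DISTRIBUTE at L (target: ((4*z)*(5+(x+a)))): (((4*z)*(5+(x+a)))+(9*x)) -> ((((4*z)*5)+((4*z)*(x+a)))+(9*x))
Apply DISTRIBUTE at LR (target: ((4*z)*(x+a))): ((((4*z)*5)+((4*z)*(x+a)))+(9*x)) -> ((((4*z)*5)+(((4*z)*x)+((4*z)*a)))+(9*x))
Apply FACTOR at LR (target: (((4*z)*x)+((4*z)*a))): ((((4*z)*5)+(((4*z)*x)+((4*z)*a)))+(9*x)) -> ((((4*z)*5)+((4*z)*(x+a)))+(9*x))

Answer: ((((4*z)*5)+((4*z)*(x+a)))+(9*x))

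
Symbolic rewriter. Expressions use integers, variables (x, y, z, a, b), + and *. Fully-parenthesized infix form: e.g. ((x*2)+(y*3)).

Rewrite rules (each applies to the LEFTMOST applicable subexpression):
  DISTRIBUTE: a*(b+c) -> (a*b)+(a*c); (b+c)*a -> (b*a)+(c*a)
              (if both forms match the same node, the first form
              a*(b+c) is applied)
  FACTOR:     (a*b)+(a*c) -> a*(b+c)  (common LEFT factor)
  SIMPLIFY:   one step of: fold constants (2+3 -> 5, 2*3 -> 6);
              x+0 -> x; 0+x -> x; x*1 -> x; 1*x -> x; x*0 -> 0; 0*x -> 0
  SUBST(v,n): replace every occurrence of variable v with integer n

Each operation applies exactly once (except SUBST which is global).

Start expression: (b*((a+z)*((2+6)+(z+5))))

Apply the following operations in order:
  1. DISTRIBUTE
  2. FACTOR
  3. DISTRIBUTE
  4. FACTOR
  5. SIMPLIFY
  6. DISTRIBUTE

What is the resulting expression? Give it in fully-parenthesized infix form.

Start: (b*((a+z)*((2+6)+(z+5))))
Apply DISTRIBUTE at R (target: ((a+z)*((2+6)+(z+5)))): (b*((a+z)*((2+6)+(z+5)))) -> (b*(((a+z)*(2+6))+((a+z)*(z+5))))
Apply FACTOR at R (target: (((a+z)*(2+6))+((a+z)*(z+5)))): (b*(((a+z)*(2+6))+((a+z)*(z+5)))) -> (b*((a+z)*((2+6)+(z+5))))
Apply DISTRIBUTE at R (target: ((a+z)*((2+6)+(z+5)))): (b*((a+z)*((2+6)+(z+5)))) -> (b*(((a+z)*(2+6))+((a+z)*(z+5))))
Apply FACTOR at R (target: (((a+z)*(2+6))+((a+z)*(z+5)))): (b*(((a+z)*(2+6))+((a+z)*(z+5)))) -> (b*((a+z)*((2+6)+(z+5))))
Apply SIMPLIFY at RRL (target: (2+6)): (b*((a+z)*((2+6)+(z+5)))) -> (b*((a+z)*(8+(z+5))))
Apply DISTRIBUTE at R (target: ((a+z)*(8+(z+5)))): (b*((a+z)*(8+(z+5)))) -> (b*(((a+z)*8)+((a+z)*(z+5))))

Answer: (b*(((a+z)*8)+((a+z)*(z+5))))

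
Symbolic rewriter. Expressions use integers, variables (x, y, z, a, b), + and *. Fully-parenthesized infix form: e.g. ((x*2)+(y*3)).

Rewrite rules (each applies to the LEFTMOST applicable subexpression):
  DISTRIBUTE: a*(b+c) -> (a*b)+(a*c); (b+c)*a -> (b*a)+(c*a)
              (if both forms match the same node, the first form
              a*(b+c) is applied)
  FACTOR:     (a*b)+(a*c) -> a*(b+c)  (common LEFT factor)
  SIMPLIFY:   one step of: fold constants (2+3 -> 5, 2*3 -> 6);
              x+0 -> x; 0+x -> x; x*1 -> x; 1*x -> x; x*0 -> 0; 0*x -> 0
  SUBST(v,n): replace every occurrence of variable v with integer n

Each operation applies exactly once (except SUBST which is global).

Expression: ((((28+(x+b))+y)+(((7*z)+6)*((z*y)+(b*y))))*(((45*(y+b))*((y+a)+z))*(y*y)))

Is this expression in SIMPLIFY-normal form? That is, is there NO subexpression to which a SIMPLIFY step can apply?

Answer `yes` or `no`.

Answer: yes

Derivation:
Expression: ((((28+(x+b))+y)+(((7*z)+6)*((z*y)+(b*y))))*(((45*(y+b))*((y+a)+z))*(y*y)))
Scanning for simplifiable subexpressions (pre-order)...
  at root: ((((28+(x+b))+y)+(((7*z)+6)*((z*y)+(b*y))))*(((45*(y+b))*((y+a)+z))*(y*y))) (not simplifiable)
  at L: (((28+(x+b))+y)+(((7*z)+6)*((z*y)+(b*y)))) (not simplifiable)
  at LL: ((28+(x+b))+y) (not simplifiable)
  at LLL: (28+(x+b)) (not simplifiable)
  at LLLR: (x+b) (not simplifiable)
  at LR: (((7*z)+6)*((z*y)+(b*y))) (not simplifiable)
  at LRL: ((7*z)+6) (not simplifiable)
  at LRLL: (7*z) (not simplifiable)
  at LRR: ((z*y)+(b*y)) (not simplifiable)
  at LRRL: (z*y) (not simplifiable)
  at LRRR: (b*y) (not simplifiable)
  at R: (((45*(y+b))*((y+a)+z))*(y*y)) (not simplifiable)
  at RL: ((45*(y+b))*((y+a)+z)) (not simplifiable)
  at RLL: (45*(y+b)) (not simplifiable)
  at RLLR: (y+b) (not simplifiable)
  at RLR: ((y+a)+z) (not simplifiable)
  at RLRL: (y+a) (not simplifiable)
  at RR: (y*y) (not simplifiable)
Result: no simplifiable subexpression found -> normal form.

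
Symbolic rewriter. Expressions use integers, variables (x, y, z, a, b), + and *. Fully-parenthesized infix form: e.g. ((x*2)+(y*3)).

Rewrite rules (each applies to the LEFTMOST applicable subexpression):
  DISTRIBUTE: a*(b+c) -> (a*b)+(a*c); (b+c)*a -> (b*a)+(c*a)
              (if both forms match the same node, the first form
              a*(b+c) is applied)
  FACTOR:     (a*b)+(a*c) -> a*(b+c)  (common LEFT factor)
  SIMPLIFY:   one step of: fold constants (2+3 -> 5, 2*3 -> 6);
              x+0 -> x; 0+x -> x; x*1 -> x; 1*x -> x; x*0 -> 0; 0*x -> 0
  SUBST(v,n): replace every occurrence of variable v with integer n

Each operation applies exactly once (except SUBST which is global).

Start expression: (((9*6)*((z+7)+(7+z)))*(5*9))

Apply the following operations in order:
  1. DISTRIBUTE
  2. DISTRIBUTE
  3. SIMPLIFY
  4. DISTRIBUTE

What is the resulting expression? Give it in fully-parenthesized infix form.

Answer: ((((54*z)+(54*7))*(5*9))+(((9*6)*(7+z))*(5*9)))

Derivation:
Start: (((9*6)*((z+7)+(7+z)))*(5*9))
Apply DISTRIBUTE at L (target: ((9*6)*((z+7)+(7+z)))): (((9*6)*((z+7)+(7+z)))*(5*9)) -> ((((9*6)*(z+7))+((9*6)*(7+z)))*(5*9))
Apply DISTRIBUTE at root (target: ((((9*6)*(z+7))+((9*6)*(7+z)))*(5*9))): ((((9*6)*(z+7))+((9*6)*(7+z)))*(5*9)) -> ((((9*6)*(z+7))*(5*9))+(((9*6)*(7+z))*(5*9)))
Apply SIMPLIFY at LLL (target: (9*6)): ((((9*6)*(z+7))*(5*9))+(((9*6)*(7+z))*(5*9))) -> (((54*(z+7))*(5*9))+(((9*6)*(7+z))*(5*9)))
Apply DISTRIBUTE at LL (target: (54*(z+7))): (((54*(z+7))*(5*9))+(((9*6)*(7+z))*(5*9))) -> ((((54*z)+(54*7))*(5*9))+(((9*6)*(7+z))*(5*9)))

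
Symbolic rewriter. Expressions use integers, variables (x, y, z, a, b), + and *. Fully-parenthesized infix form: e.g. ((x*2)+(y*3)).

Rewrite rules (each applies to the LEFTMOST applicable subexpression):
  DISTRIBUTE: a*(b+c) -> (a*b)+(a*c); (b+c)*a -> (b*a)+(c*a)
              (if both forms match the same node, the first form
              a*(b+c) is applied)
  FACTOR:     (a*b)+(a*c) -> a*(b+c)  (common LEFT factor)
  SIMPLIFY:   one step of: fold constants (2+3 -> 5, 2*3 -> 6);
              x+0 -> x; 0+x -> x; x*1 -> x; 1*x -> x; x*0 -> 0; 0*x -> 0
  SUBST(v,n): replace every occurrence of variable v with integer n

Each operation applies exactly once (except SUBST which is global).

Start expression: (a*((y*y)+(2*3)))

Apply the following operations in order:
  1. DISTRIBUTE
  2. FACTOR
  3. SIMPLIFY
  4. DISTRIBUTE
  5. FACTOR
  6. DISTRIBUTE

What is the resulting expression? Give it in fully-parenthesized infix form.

Start: (a*((y*y)+(2*3)))
Apply DISTRIBUTE at root (target: (a*((y*y)+(2*3)))): (a*((y*y)+(2*3))) -> ((a*(y*y))+(a*(2*3)))
Apply FACTOR at root (target: ((a*(y*y))+(a*(2*3)))): ((a*(y*y))+(a*(2*3))) -> (a*((y*y)+(2*3)))
Apply SIMPLIFY at RR (target: (2*3)): (a*((y*y)+(2*3))) -> (a*((y*y)+6))
Apply DISTRIBUTE at root (target: (a*((y*y)+6))): (a*((y*y)+6)) -> ((a*(y*y))+(a*6))
Apply FACTOR at root (target: ((a*(y*y))+(a*6))): ((a*(y*y))+(a*6)) -> (a*((y*y)+6))
Apply DISTRIBUTE at root (target: (a*((y*y)+6))): (a*((y*y)+6)) -> ((a*(y*y))+(a*6))

Answer: ((a*(y*y))+(a*6))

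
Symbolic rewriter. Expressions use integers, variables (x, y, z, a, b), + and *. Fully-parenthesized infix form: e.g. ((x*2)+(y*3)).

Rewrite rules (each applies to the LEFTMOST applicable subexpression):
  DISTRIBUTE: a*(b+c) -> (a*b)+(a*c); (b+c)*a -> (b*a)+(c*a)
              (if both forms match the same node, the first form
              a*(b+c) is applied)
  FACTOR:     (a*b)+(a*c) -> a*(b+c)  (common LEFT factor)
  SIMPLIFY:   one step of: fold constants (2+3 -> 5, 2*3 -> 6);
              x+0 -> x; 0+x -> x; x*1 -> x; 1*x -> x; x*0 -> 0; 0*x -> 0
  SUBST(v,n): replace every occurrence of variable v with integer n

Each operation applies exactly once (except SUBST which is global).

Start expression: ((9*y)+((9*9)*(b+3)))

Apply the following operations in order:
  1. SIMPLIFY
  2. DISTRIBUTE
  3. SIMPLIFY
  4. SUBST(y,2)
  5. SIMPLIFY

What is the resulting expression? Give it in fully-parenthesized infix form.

Start: ((9*y)+((9*9)*(b+3)))
Apply SIMPLIFY at RL (target: (9*9)): ((9*y)+((9*9)*(b+3))) -> ((9*y)+(81*(b+3)))
Apply DISTRIBUTE at R (target: (81*(b+3))): ((9*y)+(81*(b+3))) -> ((9*y)+((81*b)+(81*3)))
Apply SIMPLIFY at RR (target: (81*3)): ((9*y)+((81*b)+(81*3))) -> ((9*y)+((81*b)+243))
Apply SUBST(y,2): ((9*y)+((81*b)+243)) -> ((9*2)+((81*b)+243))
Apply SIMPLIFY at L (target: (9*2)): ((9*2)+((81*b)+243)) -> (18+((81*b)+243))

Answer: (18+((81*b)+243))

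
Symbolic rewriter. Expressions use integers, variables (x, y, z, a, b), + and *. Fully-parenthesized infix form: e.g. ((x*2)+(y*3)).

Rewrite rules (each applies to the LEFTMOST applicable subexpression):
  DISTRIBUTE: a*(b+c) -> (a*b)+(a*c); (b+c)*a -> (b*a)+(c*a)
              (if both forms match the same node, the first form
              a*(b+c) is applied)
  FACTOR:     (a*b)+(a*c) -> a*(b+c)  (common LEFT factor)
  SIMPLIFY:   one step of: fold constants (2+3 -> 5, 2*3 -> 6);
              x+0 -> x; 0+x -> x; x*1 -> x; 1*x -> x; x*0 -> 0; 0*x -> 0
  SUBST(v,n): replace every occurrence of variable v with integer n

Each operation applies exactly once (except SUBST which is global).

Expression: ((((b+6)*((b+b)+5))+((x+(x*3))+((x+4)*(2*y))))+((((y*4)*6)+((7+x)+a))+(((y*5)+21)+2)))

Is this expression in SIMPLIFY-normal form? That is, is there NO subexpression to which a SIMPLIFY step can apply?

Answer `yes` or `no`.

Answer: yes

Derivation:
Expression: ((((b+6)*((b+b)+5))+((x+(x*3))+((x+4)*(2*y))))+((((y*4)*6)+((7+x)+a))+(((y*5)+21)+2)))
Scanning for simplifiable subexpressions (pre-order)...
  at root: ((((b+6)*((b+b)+5))+((x+(x*3))+((x+4)*(2*y))))+((((y*4)*6)+((7+x)+a))+(((y*5)+21)+2))) (not simplifiable)
  at L: (((b+6)*((b+b)+5))+((x+(x*3))+((x+4)*(2*y)))) (not simplifiable)
  at LL: ((b+6)*((b+b)+5)) (not simplifiable)
  at LLL: (b+6) (not simplifiable)
  at LLR: ((b+b)+5) (not simplifiable)
  at LLRL: (b+b) (not simplifiable)
  at LR: ((x+(x*3))+((x+4)*(2*y))) (not simplifiable)
  at LRL: (x+(x*3)) (not simplifiable)
  at LRLR: (x*3) (not simplifiable)
  at LRR: ((x+4)*(2*y)) (not simplifiable)
  at LRRL: (x+4) (not simplifiable)
  at LRRR: (2*y) (not simplifiable)
  at R: ((((y*4)*6)+((7+x)+a))+(((y*5)+21)+2)) (not simplifiable)
  at RL: (((y*4)*6)+((7+x)+a)) (not simplifiable)
  at RLL: ((y*4)*6) (not simplifiable)
  at RLLL: (y*4) (not simplifiable)
  at RLR: ((7+x)+a) (not simplifiable)
  at RLRL: (7+x) (not simplifiable)
  at RR: (((y*5)+21)+2) (not simplifiable)
  at RRL: ((y*5)+21) (not simplifiable)
  at RRLL: (y*5) (not simplifiable)
Result: no simplifiable subexpression found -> normal form.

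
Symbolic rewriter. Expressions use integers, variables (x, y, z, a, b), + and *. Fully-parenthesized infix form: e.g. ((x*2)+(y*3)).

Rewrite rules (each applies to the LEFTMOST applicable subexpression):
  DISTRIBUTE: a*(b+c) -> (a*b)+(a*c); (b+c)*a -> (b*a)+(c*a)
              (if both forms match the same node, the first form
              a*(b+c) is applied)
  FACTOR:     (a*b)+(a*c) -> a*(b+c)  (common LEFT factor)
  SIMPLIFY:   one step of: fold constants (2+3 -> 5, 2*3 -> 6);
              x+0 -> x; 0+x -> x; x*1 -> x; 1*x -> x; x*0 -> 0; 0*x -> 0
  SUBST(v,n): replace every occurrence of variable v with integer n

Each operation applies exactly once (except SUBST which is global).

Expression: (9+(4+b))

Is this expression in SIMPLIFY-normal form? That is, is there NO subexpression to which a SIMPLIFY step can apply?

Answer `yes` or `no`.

Expression: (9+(4+b))
Scanning for simplifiable subexpressions (pre-order)...
  at root: (9+(4+b)) (not simplifiable)
  at R: (4+b) (not simplifiable)
Result: no simplifiable subexpression found -> normal form.

Answer: yes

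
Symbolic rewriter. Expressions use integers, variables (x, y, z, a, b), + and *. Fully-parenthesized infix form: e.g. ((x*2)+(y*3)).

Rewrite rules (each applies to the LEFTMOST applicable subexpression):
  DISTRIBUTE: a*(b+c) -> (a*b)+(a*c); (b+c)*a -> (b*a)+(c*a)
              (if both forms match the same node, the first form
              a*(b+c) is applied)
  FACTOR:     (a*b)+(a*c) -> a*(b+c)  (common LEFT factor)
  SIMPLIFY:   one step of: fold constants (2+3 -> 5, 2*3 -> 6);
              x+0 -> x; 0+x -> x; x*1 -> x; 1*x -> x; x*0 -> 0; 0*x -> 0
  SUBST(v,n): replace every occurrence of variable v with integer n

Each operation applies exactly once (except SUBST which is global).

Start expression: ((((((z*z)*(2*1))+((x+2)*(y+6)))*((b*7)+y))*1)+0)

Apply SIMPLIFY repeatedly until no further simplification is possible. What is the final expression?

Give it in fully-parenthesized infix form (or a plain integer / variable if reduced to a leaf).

Start: ((((((z*z)*(2*1))+((x+2)*(y+6)))*((b*7)+y))*1)+0)
Step 1: at root: ((((((z*z)*(2*1))+((x+2)*(y+6)))*((b*7)+y))*1)+0) -> (((((z*z)*(2*1))+((x+2)*(y+6)))*((b*7)+y))*1); overall: ((((((z*z)*(2*1))+((x+2)*(y+6)))*((b*7)+y))*1)+0) -> (((((z*z)*(2*1))+((x+2)*(y+6)))*((b*7)+y))*1)
Step 2: at root: (((((z*z)*(2*1))+((x+2)*(y+6)))*((b*7)+y))*1) -> ((((z*z)*(2*1))+((x+2)*(y+6)))*((b*7)+y)); overall: (((((z*z)*(2*1))+((x+2)*(y+6)))*((b*7)+y))*1) -> ((((z*z)*(2*1))+((x+2)*(y+6)))*((b*7)+y))
Step 3: at LLR: (2*1) -> 2; overall: ((((z*z)*(2*1))+((x+2)*(y+6)))*((b*7)+y)) -> ((((z*z)*2)+((x+2)*(y+6)))*((b*7)+y))
Fixed point: ((((z*z)*2)+((x+2)*(y+6)))*((b*7)+y))

Answer: ((((z*z)*2)+((x+2)*(y+6)))*((b*7)+y))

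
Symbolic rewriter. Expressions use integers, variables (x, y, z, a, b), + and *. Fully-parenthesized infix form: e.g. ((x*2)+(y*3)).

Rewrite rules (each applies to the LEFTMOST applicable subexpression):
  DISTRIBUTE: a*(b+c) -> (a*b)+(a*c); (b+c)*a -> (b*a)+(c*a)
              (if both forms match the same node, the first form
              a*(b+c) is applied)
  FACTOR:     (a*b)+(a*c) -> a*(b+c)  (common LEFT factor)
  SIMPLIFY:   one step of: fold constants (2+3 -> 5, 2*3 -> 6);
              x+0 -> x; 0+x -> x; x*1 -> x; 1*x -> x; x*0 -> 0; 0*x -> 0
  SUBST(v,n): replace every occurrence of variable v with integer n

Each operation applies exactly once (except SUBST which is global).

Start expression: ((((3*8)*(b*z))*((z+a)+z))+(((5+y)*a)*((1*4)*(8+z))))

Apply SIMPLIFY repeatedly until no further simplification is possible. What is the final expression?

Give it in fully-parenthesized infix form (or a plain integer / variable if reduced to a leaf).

Answer: (((24*(b*z))*((z+a)+z))+(((5+y)*a)*(4*(8+z))))

Derivation:
Start: ((((3*8)*(b*z))*((z+a)+z))+(((5+y)*a)*((1*4)*(8+z))))
Step 1: at LLL: (3*8) -> 24; overall: ((((3*8)*(b*z))*((z+a)+z))+(((5+y)*a)*((1*4)*(8+z)))) -> (((24*(b*z))*((z+a)+z))+(((5+y)*a)*((1*4)*(8+z))))
Step 2: at RRL: (1*4) -> 4; overall: (((24*(b*z))*((z+a)+z))+(((5+y)*a)*((1*4)*(8+z)))) -> (((24*(b*z))*((z+a)+z))+(((5+y)*a)*(4*(8+z))))
Fixed point: (((24*(b*z))*((z+a)+z))+(((5+y)*a)*(4*(8+z))))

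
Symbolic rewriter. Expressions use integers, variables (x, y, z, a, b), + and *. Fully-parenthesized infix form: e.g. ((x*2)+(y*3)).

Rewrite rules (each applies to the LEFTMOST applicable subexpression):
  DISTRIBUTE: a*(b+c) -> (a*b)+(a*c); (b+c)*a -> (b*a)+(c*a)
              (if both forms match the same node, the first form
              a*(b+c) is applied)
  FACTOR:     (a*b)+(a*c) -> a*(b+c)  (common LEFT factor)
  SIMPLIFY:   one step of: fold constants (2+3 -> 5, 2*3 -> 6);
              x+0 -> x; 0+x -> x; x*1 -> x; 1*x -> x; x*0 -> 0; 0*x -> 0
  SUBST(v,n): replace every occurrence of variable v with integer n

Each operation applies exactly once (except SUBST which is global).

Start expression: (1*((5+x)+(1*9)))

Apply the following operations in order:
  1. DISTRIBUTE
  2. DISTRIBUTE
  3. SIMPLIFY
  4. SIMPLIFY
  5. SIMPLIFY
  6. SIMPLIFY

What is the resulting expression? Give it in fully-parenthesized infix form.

Answer: ((5+x)+9)

Derivation:
Start: (1*((5+x)+(1*9)))
Apply DISTRIBUTE at root (target: (1*((5+x)+(1*9)))): (1*((5+x)+(1*9))) -> ((1*(5+x))+(1*(1*9)))
Apply DISTRIBUTE at L (target: (1*(5+x))): ((1*(5+x))+(1*(1*9))) -> (((1*5)+(1*x))+(1*(1*9)))
Apply SIMPLIFY at LL (target: (1*5)): (((1*5)+(1*x))+(1*(1*9))) -> ((5+(1*x))+(1*(1*9)))
Apply SIMPLIFY at LR (target: (1*x)): ((5+(1*x))+(1*(1*9))) -> ((5+x)+(1*(1*9)))
Apply SIMPLIFY at R (target: (1*(1*9))): ((5+x)+(1*(1*9))) -> ((5+x)+(1*9))
Apply SIMPLIFY at R (target: (1*9)): ((5+x)+(1*9)) -> ((5+x)+9)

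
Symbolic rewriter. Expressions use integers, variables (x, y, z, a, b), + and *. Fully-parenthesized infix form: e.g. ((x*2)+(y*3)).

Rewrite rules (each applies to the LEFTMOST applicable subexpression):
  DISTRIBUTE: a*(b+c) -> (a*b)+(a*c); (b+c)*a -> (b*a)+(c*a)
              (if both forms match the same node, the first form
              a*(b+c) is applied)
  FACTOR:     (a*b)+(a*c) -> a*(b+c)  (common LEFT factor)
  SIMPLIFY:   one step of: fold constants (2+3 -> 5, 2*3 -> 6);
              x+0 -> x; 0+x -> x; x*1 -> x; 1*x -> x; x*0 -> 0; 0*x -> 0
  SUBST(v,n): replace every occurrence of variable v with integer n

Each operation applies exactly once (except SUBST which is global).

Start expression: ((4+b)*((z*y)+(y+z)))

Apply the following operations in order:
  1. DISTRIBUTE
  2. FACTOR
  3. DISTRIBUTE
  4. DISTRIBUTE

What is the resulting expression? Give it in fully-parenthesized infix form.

Answer: (((4*(z*y))+(b*(z*y)))+((4+b)*(y+z)))

Derivation:
Start: ((4+b)*((z*y)+(y+z)))
Apply DISTRIBUTE at root (target: ((4+b)*((z*y)+(y+z)))): ((4+b)*((z*y)+(y+z))) -> (((4+b)*(z*y))+((4+b)*(y+z)))
Apply FACTOR at root (target: (((4+b)*(z*y))+((4+b)*(y+z)))): (((4+b)*(z*y))+((4+b)*(y+z))) -> ((4+b)*((z*y)+(y+z)))
Apply DISTRIBUTE at root (target: ((4+b)*((z*y)+(y+z)))): ((4+b)*((z*y)+(y+z))) -> (((4+b)*(z*y))+((4+b)*(y+z)))
Apply DISTRIBUTE at L (target: ((4+b)*(z*y))): (((4+b)*(z*y))+((4+b)*(y+z))) -> (((4*(z*y))+(b*(z*y)))+((4+b)*(y+z)))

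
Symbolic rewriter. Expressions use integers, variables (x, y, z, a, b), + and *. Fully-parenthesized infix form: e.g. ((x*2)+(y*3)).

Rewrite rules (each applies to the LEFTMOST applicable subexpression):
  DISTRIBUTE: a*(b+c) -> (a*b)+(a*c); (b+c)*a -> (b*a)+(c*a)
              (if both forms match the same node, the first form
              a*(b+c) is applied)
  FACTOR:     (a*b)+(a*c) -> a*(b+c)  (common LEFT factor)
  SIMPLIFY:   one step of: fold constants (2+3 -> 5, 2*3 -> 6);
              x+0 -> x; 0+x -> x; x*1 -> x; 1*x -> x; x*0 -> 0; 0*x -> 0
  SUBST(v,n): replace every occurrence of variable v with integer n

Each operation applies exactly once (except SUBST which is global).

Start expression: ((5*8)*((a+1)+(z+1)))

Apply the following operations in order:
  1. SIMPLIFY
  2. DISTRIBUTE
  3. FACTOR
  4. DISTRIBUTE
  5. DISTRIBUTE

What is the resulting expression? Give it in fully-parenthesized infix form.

Answer: (((40*a)+(40*1))+(40*(z+1)))

Derivation:
Start: ((5*8)*((a+1)+(z+1)))
Apply SIMPLIFY at L (target: (5*8)): ((5*8)*((a+1)+(z+1))) -> (40*((a+1)+(z+1)))
Apply DISTRIBUTE at root (target: (40*((a+1)+(z+1)))): (40*((a+1)+(z+1))) -> ((40*(a+1))+(40*(z+1)))
Apply FACTOR at root (target: ((40*(a+1))+(40*(z+1)))): ((40*(a+1))+(40*(z+1))) -> (40*((a+1)+(z+1)))
Apply DISTRIBUTE at root (target: (40*((a+1)+(z+1)))): (40*((a+1)+(z+1))) -> ((40*(a+1))+(40*(z+1)))
Apply DISTRIBUTE at L (target: (40*(a+1))): ((40*(a+1))+(40*(z+1))) -> (((40*a)+(40*1))+(40*(z+1)))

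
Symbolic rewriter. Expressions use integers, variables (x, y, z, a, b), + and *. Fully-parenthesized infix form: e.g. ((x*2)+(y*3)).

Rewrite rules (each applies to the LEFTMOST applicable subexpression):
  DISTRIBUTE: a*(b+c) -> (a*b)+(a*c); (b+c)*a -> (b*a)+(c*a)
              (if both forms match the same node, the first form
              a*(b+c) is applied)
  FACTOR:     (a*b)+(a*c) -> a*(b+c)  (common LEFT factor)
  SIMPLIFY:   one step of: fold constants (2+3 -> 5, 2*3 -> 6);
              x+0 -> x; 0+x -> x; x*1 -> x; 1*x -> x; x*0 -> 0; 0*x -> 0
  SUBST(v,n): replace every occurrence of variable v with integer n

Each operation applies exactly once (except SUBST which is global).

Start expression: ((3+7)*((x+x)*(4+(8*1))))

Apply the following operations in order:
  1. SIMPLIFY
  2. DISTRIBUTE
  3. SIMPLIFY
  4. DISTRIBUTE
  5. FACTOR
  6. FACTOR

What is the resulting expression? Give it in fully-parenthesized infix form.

Start: ((3+7)*((x+x)*(4+(8*1))))
Apply SIMPLIFY at L (target: (3+7)): ((3+7)*((x+x)*(4+(8*1)))) -> (10*((x+x)*(4+(8*1))))
Apply DISTRIBUTE at R (target: ((x+x)*(4+(8*1)))): (10*((x+x)*(4+(8*1)))) -> (10*(((x+x)*4)+((x+x)*(8*1))))
Apply SIMPLIFY at RRR (target: (8*1)): (10*(((x+x)*4)+((x+x)*(8*1)))) -> (10*(((x+x)*4)+((x+x)*8)))
Apply DISTRIBUTE at root (target: (10*(((x+x)*4)+((x+x)*8)))): (10*(((x+x)*4)+((x+x)*8))) -> ((10*((x+x)*4))+(10*((x+x)*8)))
Apply FACTOR at root (target: ((10*((x+x)*4))+(10*((x+x)*8)))): ((10*((x+x)*4))+(10*((x+x)*8))) -> (10*(((x+x)*4)+((x+x)*8)))
Apply FACTOR at R (target: (((x+x)*4)+((x+x)*8))): (10*(((x+x)*4)+((x+x)*8))) -> (10*((x+x)*(4+8)))

Answer: (10*((x+x)*(4+8)))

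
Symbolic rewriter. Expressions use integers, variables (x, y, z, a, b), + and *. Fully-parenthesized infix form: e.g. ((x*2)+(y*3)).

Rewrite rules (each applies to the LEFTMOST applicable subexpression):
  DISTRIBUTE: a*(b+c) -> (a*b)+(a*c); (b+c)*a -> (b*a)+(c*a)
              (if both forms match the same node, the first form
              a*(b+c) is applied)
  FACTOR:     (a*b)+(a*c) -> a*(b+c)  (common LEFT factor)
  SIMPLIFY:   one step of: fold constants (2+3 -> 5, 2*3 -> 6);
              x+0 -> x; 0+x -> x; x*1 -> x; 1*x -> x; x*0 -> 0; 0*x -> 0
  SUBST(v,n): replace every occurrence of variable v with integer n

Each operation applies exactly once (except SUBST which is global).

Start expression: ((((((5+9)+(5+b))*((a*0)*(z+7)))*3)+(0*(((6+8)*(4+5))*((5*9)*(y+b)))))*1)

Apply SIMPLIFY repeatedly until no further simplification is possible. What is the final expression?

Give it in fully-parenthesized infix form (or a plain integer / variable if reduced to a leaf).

Answer: 0

Derivation:
Start: ((((((5+9)+(5+b))*((a*0)*(z+7)))*3)+(0*(((6+8)*(4+5))*((5*9)*(y+b)))))*1)
Step 1: at root: ((((((5+9)+(5+b))*((a*0)*(z+7)))*3)+(0*(((6+8)*(4+5))*((5*9)*(y+b)))))*1) -> (((((5+9)+(5+b))*((a*0)*(z+7)))*3)+(0*(((6+8)*(4+5))*((5*9)*(y+b))))); overall: ((((((5+9)+(5+b))*((a*0)*(z+7)))*3)+(0*(((6+8)*(4+5))*((5*9)*(y+b)))))*1) -> (((((5+9)+(5+b))*((a*0)*(z+7)))*3)+(0*(((6+8)*(4+5))*((5*9)*(y+b)))))
Step 2: at LLLL: (5+9) -> 14; overall: (((((5+9)+(5+b))*((a*0)*(z+7)))*3)+(0*(((6+8)*(4+5))*((5*9)*(y+b))))) -> ((((14+(5+b))*((a*0)*(z+7)))*3)+(0*(((6+8)*(4+5))*((5*9)*(y+b)))))
Step 3: at LLRL: (a*0) -> 0; overall: ((((14+(5+b))*((a*0)*(z+7)))*3)+(0*(((6+8)*(4+5))*((5*9)*(y+b))))) -> ((((14+(5+b))*(0*(z+7)))*3)+(0*(((6+8)*(4+5))*((5*9)*(y+b)))))
Step 4: at LLR: (0*(z+7)) -> 0; overall: ((((14+(5+b))*(0*(z+7)))*3)+(0*(((6+8)*(4+5))*((5*9)*(y+b))))) -> ((((14+(5+b))*0)*3)+(0*(((6+8)*(4+5))*((5*9)*(y+b)))))
Step 5: at LL: ((14+(5+b))*0) -> 0; overall: ((((14+(5+b))*0)*3)+(0*(((6+8)*(4+5))*((5*9)*(y+b))))) -> ((0*3)+(0*(((6+8)*(4+5))*((5*9)*(y+b)))))
Step 6: at L: (0*3) -> 0; overall: ((0*3)+(0*(((6+8)*(4+5))*((5*9)*(y+b))))) -> (0+(0*(((6+8)*(4+5))*((5*9)*(y+b)))))
Step 7: at root: (0+(0*(((6+8)*(4+5))*((5*9)*(y+b))))) -> (0*(((6+8)*(4+5))*((5*9)*(y+b)))); overall: (0+(0*(((6+8)*(4+5))*((5*9)*(y+b))))) -> (0*(((6+8)*(4+5))*((5*9)*(y+b))))
Step 8: at root: (0*(((6+8)*(4+5))*((5*9)*(y+b)))) -> 0; overall: (0*(((6+8)*(4+5))*((5*9)*(y+b)))) -> 0
Fixed point: 0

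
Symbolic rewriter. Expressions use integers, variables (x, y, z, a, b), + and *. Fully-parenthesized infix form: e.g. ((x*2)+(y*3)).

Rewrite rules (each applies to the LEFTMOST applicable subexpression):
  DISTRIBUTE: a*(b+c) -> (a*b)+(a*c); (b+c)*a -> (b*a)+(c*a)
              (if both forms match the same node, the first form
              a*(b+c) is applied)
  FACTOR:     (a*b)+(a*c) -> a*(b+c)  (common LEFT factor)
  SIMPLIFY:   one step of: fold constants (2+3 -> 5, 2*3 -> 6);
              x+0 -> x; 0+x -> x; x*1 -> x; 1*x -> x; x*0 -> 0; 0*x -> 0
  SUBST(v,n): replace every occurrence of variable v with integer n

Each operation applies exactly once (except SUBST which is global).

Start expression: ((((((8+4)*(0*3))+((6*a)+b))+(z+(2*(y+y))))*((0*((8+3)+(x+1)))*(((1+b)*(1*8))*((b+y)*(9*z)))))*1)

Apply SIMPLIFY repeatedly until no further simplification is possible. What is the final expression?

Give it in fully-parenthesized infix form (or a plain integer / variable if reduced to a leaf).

Start: ((((((8+4)*(0*3))+((6*a)+b))+(z+(2*(y+y))))*((0*((8+3)+(x+1)))*(((1+b)*(1*8))*((b+y)*(9*z)))))*1)
Step 1: at root: ((((((8+4)*(0*3))+((6*a)+b))+(z+(2*(y+y))))*((0*((8+3)+(x+1)))*(((1+b)*(1*8))*((b+y)*(9*z)))))*1) -> (((((8+4)*(0*3))+((6*a)+b))+(z+(2*(y+y))))*((0*((8+3)+(x+1)))*(((1+b)*(1*8))*((b+y)*(9*z))))); overall: ((((((8+4)*(0*3))+((6*a)+b))+(z+(2*(y+y))))*((0*((8+3)+(x+1)))*(((1+b)*(1*8))*((b+y)*(9*z)))))*1) -> (((((8+4)*(0*3))+((6*a)+b))+(z+(2*(y+y))))*((0*((8+3)+(x+1)))*(((1+b)*(1*8))*((b+y)*(9*z)))))
Step 2: at LLLL: (8+4) -> 12; overall: (((((8+4)*(0*3))+((6*a)+b))+(z+(2*(y+y))))*((0*((8+3)+(x+1)))*(((1+b)*(1*8))*((b+y)*(9*z))))) -> ((((12*(0*3))+((6*a)+b))+(z+(2*(y+y))))*((0*((8+3)+(x+1)))*(((1+b)*(1*8))*((b+y)*(9*z)))))
Step 3: at LLLR: (0*3) -> 0; overall: ((((12*(0*3))+((6*a)+b))+(z+(2*(y+y))))*((0*((8+3)+(x+1)))*(((1+b)*(1*8))*((b+y)*(9*z))))) -> ((((12*0)+((6*a)+b))+(z+(2*(y+y))))*((0*((8+3)+(x+1)))*(((1+b)*(1*8))*((b+y)*(9*z)))))
Step 4: at LLL: (12*0) -> 0; overall: ((((12*0)+((6*a)+b))+(z+(2*(y+y))))*((0*((8+3)+(x+1)))*(((1+b)*(1*8))*((b+y)*(9*z))))) -> (((0+((6*a)+b))+(z+(2*(y+y))))*((0*((8+3)+(x+1)))*(((1+b)*(1*8))*((b+y)*(9*z)))))
Step 5: at LL: (0+((6*a)+b)) -> ((6*a)+b); overall: (((0+((6*a)+b))+(z+(2*(y+y))))*((0*((8+3)+(x+1)))*(((1+b)*(1*8))*((b+y)*(9*z))))) -> ((((6*a)+b)+(z+(2*(y+y))))*((0*((8+3)+(x+1)))*(((1+b)*(1*8))*((b+y)*(9*z)))))
Step 6: at RL: (0*((8+3)+(x+1))) -> 0; overall: ((((6*a)+b)+(z+(2*(y+y))))*((0*((8+3)+(x+1)))*(((1+b)*(1*8))*((b+y)*(9*z))))) -> ((((6*a)+b)+(z+(2*(y+y))))*(0*(((1+b)*(1*8))*((b+y)*(9*z)))))
Step 7: at R: (0*(((1+b)*(1*8))*((b+y)*(9*z)))) -> 0; overall: ((((6*a)+b)+(z+(2*(y+y))))*(0*(((1+b)*(1*8))*((b+y)*(9*z))))) -> ((((6*a)+b)+(z+(2*(y+y))))*0)
Step 8: at root: ((((6*a)+b)+(z+(2*(y+y))))*0) -> 0; overall: ((((6*a)+b)+(z+(2*(y+y))))*0) -> 0
Fixed point: 0

Answer: 0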